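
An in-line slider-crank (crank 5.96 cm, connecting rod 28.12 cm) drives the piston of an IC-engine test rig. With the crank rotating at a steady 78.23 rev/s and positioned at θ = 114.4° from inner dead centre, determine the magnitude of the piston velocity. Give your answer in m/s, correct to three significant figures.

ω = 2π·78.2 = 491.5 rad/s
For an in-line slider-crank, x = r cosθ + √(L² − r² sin²θ), so v = −rω sinθ·[1 + r cosθ/√(L² − r² sin²θ)].
With r = 0.0596 m, L = 0.2812 m, θ = 114.4°: √(L² − r² sin²θ) = 0.27591 m.
v = −0.0596·491.5·0.91068·[1 + 0.0596·-0.41310/0.27591] = -24.298 m/s.
|v| = 24.298 m/s.

24.3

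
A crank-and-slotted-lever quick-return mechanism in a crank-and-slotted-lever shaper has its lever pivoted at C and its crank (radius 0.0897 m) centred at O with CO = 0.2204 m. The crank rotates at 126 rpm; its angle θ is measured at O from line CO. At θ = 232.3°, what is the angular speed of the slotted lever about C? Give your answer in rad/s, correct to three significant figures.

1.64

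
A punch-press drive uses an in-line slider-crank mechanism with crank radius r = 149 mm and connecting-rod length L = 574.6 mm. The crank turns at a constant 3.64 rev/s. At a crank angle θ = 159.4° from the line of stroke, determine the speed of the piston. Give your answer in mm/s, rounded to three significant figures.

907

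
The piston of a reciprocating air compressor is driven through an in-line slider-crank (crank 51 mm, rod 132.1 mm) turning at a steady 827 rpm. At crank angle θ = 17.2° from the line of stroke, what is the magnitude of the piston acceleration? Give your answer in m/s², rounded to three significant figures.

ω = 2π·827/60 = 86.6 rad/s
x(θ) = r cosθ + √(L² − r² sin²θ); with ω constant, a = ω²·d²x/dθ².
d²x/dθ² = −r cosθ − r²(cos2θ)/√u − r⁴ sin²2θ/(4u^{3/2}),  u = L² − r² sin²θ = 0.017223 m².
Substituting r = 0.051 m, L = 0.1321 m, θ = 17.2°: d²x/dθ² = -0.065311 m.
a = ω²·d²x/dθ² = (86.6)²·(-0.065311) = -489.84 m/s²;  |a| = 489.84 m/s².

490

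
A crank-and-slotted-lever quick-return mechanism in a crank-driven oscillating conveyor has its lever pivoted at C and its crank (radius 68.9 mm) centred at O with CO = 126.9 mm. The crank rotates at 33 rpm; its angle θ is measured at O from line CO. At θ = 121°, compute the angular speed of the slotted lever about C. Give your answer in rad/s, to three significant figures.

ω = 3.456 rad/s (from 33 rpm).
Crank pin A relative to C: A = (d + r cosθ, r sinθ); lever angle φ = atan2(r sinθ, d + r cosθ).
Differentiating tanφ: φ̇ = rω(d cosθ + r)/(d² + r² + 2dr cosθ).
d² + r² + 2dr cosθ = |CA|² = 0.0118444 m²;  d cosθ + r = +0.0035417 m.
|ω_lever| = |0.0689·3.456·+0.0035417| / 0.0118444 = 0.071196 rad/s.

0.0712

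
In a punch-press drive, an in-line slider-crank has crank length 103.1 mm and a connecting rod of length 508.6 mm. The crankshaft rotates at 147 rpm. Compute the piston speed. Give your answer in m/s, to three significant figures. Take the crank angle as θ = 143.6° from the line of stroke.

ω = 2π·147/60 = 15.39 rad/s
For an in-line slider-crank, x = r cosθ + √(L² − r² sin²θ), so v = −rω sinθ·[1 + r cosθ/√(L² − r² sin²θ)].
With r = 0.1031 m, L = 0.5086 m, θ = 143.6°: √(L² − r² sin²θ) = 0.50491 m.
v = −0.1031·15.39·0.59342·[1 + 0.1031·-0.80489/0.50491] = -0.78702 m/s.
|v| = 0.78702 m/s.

0.787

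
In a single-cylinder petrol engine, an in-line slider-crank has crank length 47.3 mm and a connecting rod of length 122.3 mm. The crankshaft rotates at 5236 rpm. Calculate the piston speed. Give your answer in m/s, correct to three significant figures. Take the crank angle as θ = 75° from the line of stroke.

27.8

ω = 2π·5236/60 = 548.3 rad/s
For an in-line slider-crank, x = r cosθ + √(L² − r² sin²θ), so v = −rω sinθ·[1 + r cosθ/√(L² − r² sin²θ)].
With r = 0.0473 m, L = 0.1223 m, θ = 75°: √(L² − r² sin²θ) = 0.11345 m.
v = −0.0473·548.3·0.96593·[1 + 0.0473·0.25882/0.11345] = -27.755 m/s.
|v| = 27.755 m/s.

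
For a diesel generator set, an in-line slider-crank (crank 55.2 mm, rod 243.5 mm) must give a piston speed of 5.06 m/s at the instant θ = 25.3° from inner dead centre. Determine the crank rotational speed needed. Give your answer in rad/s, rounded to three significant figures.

For an in-line slider-crank, |v_piston| = rω|sinθ|·[1 + r cosθ/√(L² − r² sin²θ)].
With r = 0.0552 m, L = 0.2435 m, θ = 25.3°: the bracketed kinematic factor |dx/dθ| = 0.028448 m.
ω = v/|dx/dθ| = 5.06/0.028448 = 177.87 rad/s.

178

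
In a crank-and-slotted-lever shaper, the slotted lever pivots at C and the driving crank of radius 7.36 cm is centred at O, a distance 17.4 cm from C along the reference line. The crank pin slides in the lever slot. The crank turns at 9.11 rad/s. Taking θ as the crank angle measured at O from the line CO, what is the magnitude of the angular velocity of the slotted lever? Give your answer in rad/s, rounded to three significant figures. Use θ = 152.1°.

4.12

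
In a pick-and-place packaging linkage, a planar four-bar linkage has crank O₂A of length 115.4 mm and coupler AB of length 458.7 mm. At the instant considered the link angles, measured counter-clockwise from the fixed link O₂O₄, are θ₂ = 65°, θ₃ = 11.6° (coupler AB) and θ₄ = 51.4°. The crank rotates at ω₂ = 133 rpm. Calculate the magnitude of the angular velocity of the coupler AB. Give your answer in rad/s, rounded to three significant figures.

1.29

ω₂ = 13.93 rad/s (from 133 rpm).
Differentiating the loop-closure r₂e^{iθ₂}+r₃e^{iθ₃}=r₁+r₄e^{iθ₄} gives r₂ω₂e^{iθ₂}+r₃ω₃e^{iθ₃}=r₄ω₄e^{iθ₄}.
Eliminating the other unknown: ω₃ = r₂ω₂ sin(θ₄−θ₂) / [r₃ sin(θ₃−θ₄)].
Numerator sine = -0.23514; denominator sine = -0.64011.
Result = 0.1154·13.93·(-0.23514) / (0.4587·(-0.64011)) = +1.2872 rad/s; magnitude 1.2872 rad/s.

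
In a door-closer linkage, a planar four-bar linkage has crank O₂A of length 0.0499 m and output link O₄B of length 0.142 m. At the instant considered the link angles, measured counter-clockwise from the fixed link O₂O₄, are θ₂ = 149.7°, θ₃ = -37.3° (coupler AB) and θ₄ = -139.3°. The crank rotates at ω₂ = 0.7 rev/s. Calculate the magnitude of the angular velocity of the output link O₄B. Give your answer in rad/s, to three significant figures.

0.193

ω₂ = 4.398 rad/s (from 0.7 rev/s).
Differentiating the loop-closure r₂e^{iθ₂}+r₃e^{iθ₃}=r₁+r₄e^{iθ₄} gives r₂ω₂e^{iθ₂}+r₃ω₃e^{iθ₃}=r₄ω₄e^{iθ₄}.
Eliminating the other unknown: ω₄ = r₂ω₂ sin(θ₂−θ₃) / [r₄ sin(θ₄−θ₃)].
Numerator sine = -0.12187; denominator sine = -0.97815.
Result = 0.0499·4.398·(-0.12187) / (0.142·(-0.97815)) = +0.19257 rad/s; magnitude 0.19257 rad/s.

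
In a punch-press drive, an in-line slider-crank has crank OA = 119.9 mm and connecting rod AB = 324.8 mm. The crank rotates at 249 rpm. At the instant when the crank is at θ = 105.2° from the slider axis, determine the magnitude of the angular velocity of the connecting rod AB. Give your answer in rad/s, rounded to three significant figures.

2.70

ω = 26.08 rad/s (converted from 249 rpm).
The rod makes angle φ with the slider axis where L sinφ = r sinθ; differentiating, L cosφ·φ̇ = r ω cosθ.
L cosφ = √(L² − r² sin²θ) = 0.30349 m.
|ω_rod| = r ω |cosθ| / √(L² − r² sin²θ) = 0.1199·26.08·0.26219/0.30349 = 2.7009 rad/s.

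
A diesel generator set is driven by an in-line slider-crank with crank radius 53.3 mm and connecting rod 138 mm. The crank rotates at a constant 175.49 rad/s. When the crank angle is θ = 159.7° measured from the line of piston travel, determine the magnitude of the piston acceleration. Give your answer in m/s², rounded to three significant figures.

ω = 175.5 rad/s
x(θ) = r cosθ + √(L² − r² sin²θ); with ω constant, a = ω²·d²x/dθ².
d²x/dθ² = −r cosθ − r²(cos2θ)/√u − r⁴ sin²2θ/(4u^{3/2}),  u = L² − r² sin²θ = 0.0187021 m².
Substituting r = 0.0533 m, L = 0.138 m, θ = 159.7°: d²x/dθ² = +0.033883 m.
a = ω²·d²x/dθ² = (175.5)²·(+0.033883) = +1043.5 m/s²;  |a| = 1043.5 m/s².

1040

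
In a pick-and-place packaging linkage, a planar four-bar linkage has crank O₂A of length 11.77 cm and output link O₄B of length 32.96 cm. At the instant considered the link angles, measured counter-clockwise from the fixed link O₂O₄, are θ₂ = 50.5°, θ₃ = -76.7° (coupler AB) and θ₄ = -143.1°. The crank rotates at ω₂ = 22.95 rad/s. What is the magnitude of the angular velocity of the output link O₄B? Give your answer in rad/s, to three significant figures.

7.12

ω₂ = 22.95 rad/s
Differentiating the loop-closure r₂e^{iθ₂}+r₃e^{iθ₃}=r₁+r₄e^{iθ₄} gives r₂ω₂e^{iθ₂}+r₃ω₃e^{iθ₃}=r₄ω₄e^{iθ₄}.
Eliminating the other unknown: ω₄ = r₂ω₂ sin(θ₂−θ₃) / [r₄ sin(θ₄−θ₃)].
Numerator sine = +0.79653; denominator sine = -0.91636.
Result = 0.1177·22.95·(+0.79653) / (0.3296·(-0.91636)) = -7.1237 rad/s; magnitude 7.1237 rad/s.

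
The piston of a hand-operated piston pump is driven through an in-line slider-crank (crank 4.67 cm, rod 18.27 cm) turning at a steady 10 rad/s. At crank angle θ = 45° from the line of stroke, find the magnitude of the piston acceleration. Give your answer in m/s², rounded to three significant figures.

3.32

ω = 10 rad/s
x(θ) = r cosθ + √(L² − r² sin²θ); with ω constant, a = ω²·d²x/dθ².
d²x/dθ² = −r cosθ − r²(cos2θ)/√u − r⁴ sin²2θ/(4u^{3/2}),  u = L² − r² sin²θ = 0.0322888 m².
Substituting r = 0.0467 m, L = 0.1827 m, θ = 45°: d²x/dθ² = -0.033227 m.
a = ω²·d²x/dθ² = (10)²·(-0.033227) = -3.3227 m/s²;  |a| = 3.3227 m/s².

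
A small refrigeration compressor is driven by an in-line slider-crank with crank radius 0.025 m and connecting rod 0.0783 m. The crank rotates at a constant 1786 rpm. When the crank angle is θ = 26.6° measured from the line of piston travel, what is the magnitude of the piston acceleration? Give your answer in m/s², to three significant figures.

ω = 2π·1786/60 = 187 rad/s
x(θ) = r cosθ + √(L² − r² sin²θ); with ω constant, a = ω²·d²x/dθ².
d²x/dθ² = −r cosθ − r²(cos2θ)/√u − r⁴ sin²2θ/(4u^{3/2}),  u = L² − r² sin²θ = 0.00600558 m².
Substituting r = 0.025 m, L = 0.0783 m, θ = 26.6°: d²x/dθ² = -0.027319 m.
a = ω²·d²x/dθ² = (187)²·(-0.027319) = -955.64 m/s²;  |a| = 955.64 m/s².

956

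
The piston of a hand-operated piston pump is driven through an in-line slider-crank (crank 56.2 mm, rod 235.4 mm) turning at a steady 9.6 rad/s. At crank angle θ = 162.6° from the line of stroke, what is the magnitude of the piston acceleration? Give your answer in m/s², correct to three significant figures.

ω = 9.6 rad/s
x(θ) = r cosθ + √(L² − r² sin²θ); with ω constant, a = ω²·d²x/dθ².
d²x/dθ² = −r cosθ − r²(cos2θ)/√u − r⁴ sin²2θ/(4u^{3/2}),  u = L² − r² sin²θ = 0.0551307 m².
Substituting r = 0.0562 m, L = 0.2354 m, θ = 162.6°: d²x/dθ² = +0.04252 m.
a = ω²·d²x/dθ² = (9.6)²·(+0.04252) = +3.9186 m/s²;  |a| = 3.9186 m/s².

3.92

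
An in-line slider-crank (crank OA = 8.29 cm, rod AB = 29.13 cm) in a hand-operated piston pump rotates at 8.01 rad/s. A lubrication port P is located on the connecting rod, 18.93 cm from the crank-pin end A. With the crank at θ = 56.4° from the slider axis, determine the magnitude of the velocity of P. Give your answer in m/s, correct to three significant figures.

ω = 8.01 rad/s.  Crank-pin speed |V_A| = rω = 0.66403 m/s, perpendicular to OA.
Rod angle: sinφ = −(r/L) sinθ ⇒ φ = -13.712°; ω_rod = −rω cosθ/√(L²−r²sin²θ) = -1.2985 rad/s.
V_P = V_A + ω_rod × AP, with AP = 0.1893 m along the rod.
Components: V_Px = −rω sinθ − a·ω_rod·sinφ = -0.61135 m/s;  V_Py = rω cosθ + a·ω_rod·cosφ = +0.12867 m/s.
|V_P| = √(V_Px² + V_Py²) = 0.62474 m/s.

0.625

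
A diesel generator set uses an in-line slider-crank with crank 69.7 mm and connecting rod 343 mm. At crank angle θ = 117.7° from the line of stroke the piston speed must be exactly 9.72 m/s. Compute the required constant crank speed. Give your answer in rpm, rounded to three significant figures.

1660

For an in-line slider-crank, |v_piston| = rω|sinθ|·[1 + r cosθ/√(L² − r² sin²θ)].
With r = 0.0697 m, L = 0.343 m, θ = 117.7°: the bracketed kinematic factor |dx/dθ| = 0.055786 m.
ω = v/|dx/dθ| = 9.72/0.055786 = 174.24 rad/s.
N = 60ω/(2π) = 1663.8 rpm.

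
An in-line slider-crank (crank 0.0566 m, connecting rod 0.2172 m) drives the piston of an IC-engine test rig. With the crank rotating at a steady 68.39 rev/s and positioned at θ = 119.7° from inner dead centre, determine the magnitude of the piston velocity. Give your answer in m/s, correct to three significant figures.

18.3

ω = 2π·68.4 = 429.7 rad/s
For an in-line slider-crank, x = r cosθ + √(L² − r² sin²θ), so v = −rω sinθ·[1 + r cosθ/√(L² − r² sin²θ)].
With r = 0.0566 m, L = 0.2172 m, θ = 119.7°: √(L² − r² sin²θ) = 0.21156 m.
v = −0.0566·429.7·0.86863·[1 + 0.0566·-0.49546/0.21156] = -18.326 m/s.
|v| = 18.326 m/s.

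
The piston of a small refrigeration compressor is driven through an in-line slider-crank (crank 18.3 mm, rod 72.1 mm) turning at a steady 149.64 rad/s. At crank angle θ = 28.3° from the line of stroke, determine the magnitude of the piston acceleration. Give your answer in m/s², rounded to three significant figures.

ω = 149.6 rad/s
x(θ) = r cosθ + √(L² − r² sin²θ); with ω constant, a = ω²·d²x/dθ².
d²x/dθ² = −r cosθ − r²(cos2θ)/√u − r⁴ sin²2θ/(4u^{3/2}),  u = L² − r² sin²θ = 0.00512314 m².
Substituting r = 0.0183 m, L = 0.0721 m, θ = 28.3°: d²x/dθ² = -0.018742 m.
a = ω²·d²x/dθ² = (149.6)²·(-0.018742) = -419.66 m/s²;  |a| = 419.66 m/s².

420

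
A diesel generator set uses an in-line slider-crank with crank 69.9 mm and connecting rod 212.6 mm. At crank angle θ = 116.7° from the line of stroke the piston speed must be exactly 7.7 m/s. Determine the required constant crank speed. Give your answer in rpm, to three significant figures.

For an in-line slider-crank, |v_piston| = rω|sinθ|·[1 + r cosθ/√(L² − r² sin²θ)].
With r = 0.0699 m, L = 0.2126 m, θ = 116.7°: the bracketed kinematic factor |dx/dθ| = 0.052796 m.
ω = v/|dx/dθ| = 7.7/0.052796 = 145.85 rad/s.
N = 60ω/(2π) = 1392.7 rpm.

1390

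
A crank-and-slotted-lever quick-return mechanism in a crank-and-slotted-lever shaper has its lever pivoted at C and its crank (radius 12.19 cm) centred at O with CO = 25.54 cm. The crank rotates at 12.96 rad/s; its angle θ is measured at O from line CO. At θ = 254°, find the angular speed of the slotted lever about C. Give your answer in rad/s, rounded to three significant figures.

ω = 12.96 rad/s
Crank pin A relative to C: A = (d + r cosθ, r sinθ); lever angle φ = atan2(r sinθ, d + r cosθ).
Differentiating tanφ: φ̇ = rω(d cosθ + r)/(d² + r² + 2dr cosθ).
d² + r² + 2dr cosθ = |CA|² = 0.0629258 m²;  d cosθ + r = +0.051502 m.
|ω_lever| = |0.1219·12.96·+0.051502| / 0.0629258 = 1.293 rad/s.

1.29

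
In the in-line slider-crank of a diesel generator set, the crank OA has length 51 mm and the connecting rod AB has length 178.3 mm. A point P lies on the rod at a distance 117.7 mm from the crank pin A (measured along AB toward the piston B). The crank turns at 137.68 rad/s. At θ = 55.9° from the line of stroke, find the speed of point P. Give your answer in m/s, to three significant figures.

6.59

ω = 137.7 rad/s.  Crank-pin speed |V_A| = rω = 7.0217 m/s, perpendicular to OA.
Rod angle: sinφ = −(r/L) sinθ ⇒ φ = -13.701°; ω_rod = −rω cosθ/√(L²−r²sin²θ) = -22.725 rad/s.
V_P = V_A + ω_rod × AP, with AP = 0.1177 m along the rod.
Components: V_Px = −rω sinθ − a·ω_rod·sinφ = -6.4479 m/s;  V_Py = rω cosθ + a·ω_rod·cosφ = +1.338 m/s.
|V_P| = √(V_Px² + V_Py²) = 6.5853 m/s.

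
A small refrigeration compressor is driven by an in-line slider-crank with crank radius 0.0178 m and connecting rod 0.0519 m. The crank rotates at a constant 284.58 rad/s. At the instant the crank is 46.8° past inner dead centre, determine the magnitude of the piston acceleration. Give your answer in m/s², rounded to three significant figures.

971

ω = 284.6 rad/s
x(θ) = r cosθ + √(L² − r² sin²θ); with ω constant, a = ω²·d²x/dθ².
d²x/dθ² = −r cosθ − r²(cos2θ)/√u − r⁴ sin²2θ/(4u^{3/2}),  u = L² − r² sin²θ = 0.00252524 m².
Substituting r = 0.0178 m, L = 0.0519 m, θ = 46.8°: d²x/dθ² = -0.011986 m.
a = ω²·d²x/dθ² = (284.6)²·(-0.011986) = -970.7 m/s²;  |a| = 970.7 m/s².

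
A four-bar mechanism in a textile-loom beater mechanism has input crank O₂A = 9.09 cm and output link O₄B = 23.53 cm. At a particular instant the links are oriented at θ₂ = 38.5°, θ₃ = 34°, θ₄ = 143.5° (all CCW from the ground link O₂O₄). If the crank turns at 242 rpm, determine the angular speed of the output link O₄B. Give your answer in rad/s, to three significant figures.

ω₂ = 25.34 rad/s (from 242 rpm).
Differentiating the loop-closure r₂e^{iθ₂}+r₃e^{iθ₃}=r₁+r₄e^{iθ₄} gives r₂ω₂e^{iθ₂}+r₃ω₃e^{iθ₃}=r₄ω₄e^{iθ₄}.
Eliminating the other unknown: ω₄ = r₂ω₂ sin(θ₂−θ₃) / [r₄ sin(θ₄−θ₃)].
Numerator sine = +0.07846; denominator sine = +0.94264.
Result = 0.0909·25.34·(+0.07846) / (0.2353·(+0.94264)) = +0.81486 rad/s; magnitude 0.81486 rad/s.

0.815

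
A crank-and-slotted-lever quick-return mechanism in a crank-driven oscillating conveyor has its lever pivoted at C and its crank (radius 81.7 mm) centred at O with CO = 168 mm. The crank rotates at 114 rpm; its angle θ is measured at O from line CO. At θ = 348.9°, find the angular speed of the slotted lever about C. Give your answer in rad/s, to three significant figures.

3.89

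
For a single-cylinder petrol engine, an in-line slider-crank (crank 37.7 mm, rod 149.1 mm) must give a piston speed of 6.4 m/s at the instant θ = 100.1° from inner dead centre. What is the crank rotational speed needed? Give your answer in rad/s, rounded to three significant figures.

181

For an in-line slider-crank, |v_piston| = rω|sinθ|·[1 + r cosθ/√(L² − r² sin²θ)].
With r = 0.0377 m, L = 0.1491 m, θ = 100.1°: the bracketed kinematic factor |dx/dθ| = 0.035417 m.
ω = v/|dx/dθ| = 6.4/0.035417 = 180.71 rad/s.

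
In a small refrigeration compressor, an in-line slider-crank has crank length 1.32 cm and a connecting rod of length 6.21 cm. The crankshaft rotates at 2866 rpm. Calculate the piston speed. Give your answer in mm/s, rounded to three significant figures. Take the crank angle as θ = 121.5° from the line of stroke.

ω = 2π·2866/60 = 300.1 rad/s
For an in-line slider-crank, x = r cosθ + √(L² − r² sin²θ), so v = −rω sinθ·[1 + r cosθ/√(L² − r² sin²θ)].
With r = 0.0132 m, L = 0.0621 m, θ = 121.5°: √(L² − r² sin²θ) = 0.061072 m.
v = −0.0132·300.1·0.85264·[1 + 0.0132·-0.52250/0.061072] = -2.9964 m/s.
|v| = 2.9964 m/s = 2996.4 mm/s.

3000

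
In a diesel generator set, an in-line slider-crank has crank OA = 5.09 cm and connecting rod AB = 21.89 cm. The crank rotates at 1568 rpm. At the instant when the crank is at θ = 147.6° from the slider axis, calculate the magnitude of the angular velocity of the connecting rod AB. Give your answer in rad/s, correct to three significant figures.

32.5

ω = 164.2 rad/s (converted from 1568 rpm).
The rod makes angle φ with the slider axis where L sinφ = r sinθ; differentiating, L cosφ·φ̇ = r ω cosθ.
L cosφ = √(L² − r² sin²θ) = 0.21719 m.
|ω_rod| = r ω |cosθ| / √(L² − r² sin²θ) = 0.0509·164.2·0.84433/0.21719 = 32.49 rad/s.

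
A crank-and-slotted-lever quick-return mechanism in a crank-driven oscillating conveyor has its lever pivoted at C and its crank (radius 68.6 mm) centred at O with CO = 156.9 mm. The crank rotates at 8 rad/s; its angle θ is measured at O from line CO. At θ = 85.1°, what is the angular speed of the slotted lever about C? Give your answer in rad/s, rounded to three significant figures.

ω = 8 rad/s
Crank pin A relative to C: A = (d + r cosθ, r sinθ); lever angle φ = atan2(r sinθ, d + r cosθ).
Differentiating tanφ: φ̇ = rω(d cosθ + r)/(d² + r² + 2dr cosθ).
d² + r² + 2dr cosθ = |CA|² = 0.0311623 m²;  d cosθ + r = +0.082002 m.
|ω_lever| = |0.0686·8·+0.082002| / 0.0311623 = 1.4441 rad/s.

1.44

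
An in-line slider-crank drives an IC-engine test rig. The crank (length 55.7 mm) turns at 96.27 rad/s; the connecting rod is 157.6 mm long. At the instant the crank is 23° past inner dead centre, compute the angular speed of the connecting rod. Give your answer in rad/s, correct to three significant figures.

31.6

ω = 96.27 rad/s
The rod makes angle φ with the slider axis where L sinφ = r sinθ; differentiating, L cosφ·φ̇ = r ω cosθ.
L cosφ = √(L² − r² sin²θ) = 0.15609 m.
|ω_rod| = r ω |cosθ| / √(L² − r² sin²θ) = 0.0557·96.27·0.92050/0.15609 = 31.623 rad/s.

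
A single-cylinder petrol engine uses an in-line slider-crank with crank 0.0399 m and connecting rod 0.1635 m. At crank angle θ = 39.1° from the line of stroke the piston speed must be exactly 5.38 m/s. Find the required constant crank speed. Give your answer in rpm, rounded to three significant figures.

1710

For an in-line slider-crank, |v_piston| = rω|sinθ|·[1 + r cosθ/√(L² − r² sin²θ)].
With r = 0.0399 m, L = 0.1635 m, θ = 39.1°: the bracketed kinematic factor |dx/dθ| = 0.029987 m.
ω = v/|dx/dθ| = 5.38/0.029987 = 179.41 rad/s.
N = 60ω/(2π) = 1713.2 rpm.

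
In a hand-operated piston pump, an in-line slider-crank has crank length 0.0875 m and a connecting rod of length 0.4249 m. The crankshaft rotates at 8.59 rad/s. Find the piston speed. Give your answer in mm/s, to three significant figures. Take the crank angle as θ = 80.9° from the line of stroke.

ω = 8.59 rad/s
For an in-line slider-crank, x = r cosθ + √(L² − r² sin²θ), so v = −rω sinθ·[1 + r cosθ/√(L² − r² sin²θ)].
With r = 0.0875 m, L = 0.4249 m, θ = 80.9°: √(L² − r² sin²θ) = 0.41602 m.
v = −0.0875·8.59·0.98741·[1 + 0.0875·0.15816/0.41602] = -0.76685 m/s.
|v| = 0.76685 m/s = 766.85 mm/s.

767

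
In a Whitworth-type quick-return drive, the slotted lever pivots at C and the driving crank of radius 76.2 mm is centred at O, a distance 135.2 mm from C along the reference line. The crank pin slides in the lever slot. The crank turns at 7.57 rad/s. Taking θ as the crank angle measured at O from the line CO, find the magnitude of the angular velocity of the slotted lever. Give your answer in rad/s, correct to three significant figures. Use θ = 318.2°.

ω = 7.57 rad/s
Crank pin A relative to C: A = (d + r cosθ, r sinθ); lever angle φ = atan2(r sinθ, d + r cosθ).
Differentiating tanφ: φ̇ = rω(d cosθ + r)/(d² + r² + 2dr cosθ).
d² + r² + 2dr cosθ = |CA|² = 0.0394456 m²;  d cosθ + r = +0.17699 m.
|ω_lever| = |0.0762·7.57·+0.17699| / 0.0394456 = 2.5882 rad/s.

2.59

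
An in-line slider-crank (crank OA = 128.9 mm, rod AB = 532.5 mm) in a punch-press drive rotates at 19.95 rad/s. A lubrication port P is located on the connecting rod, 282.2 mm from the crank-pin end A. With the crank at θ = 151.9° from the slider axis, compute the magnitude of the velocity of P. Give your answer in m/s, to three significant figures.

1.51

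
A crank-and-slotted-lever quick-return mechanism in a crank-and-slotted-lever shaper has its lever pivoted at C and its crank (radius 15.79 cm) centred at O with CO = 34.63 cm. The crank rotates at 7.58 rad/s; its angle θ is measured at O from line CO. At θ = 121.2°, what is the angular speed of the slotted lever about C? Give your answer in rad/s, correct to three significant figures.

ω = 7.58 rad/s
Crank pin A relative to C: A = (d + r cosθ, r sinθ); lever angle φ = atan2(r sinθ, d + r cosθ).
Differentiating tanφ: φ̇ = rω(d cosθ + r)/(d² + r² + 2dr cosθ).
d² + r² + 2dr cosθ = |CA|² = 0.0882039 m²;  d cosθ + r = -0.021493 m.
|ω_lever| = |0.1579·7.58·-0.021493| / 0.0882039 = 0.29165 rad/s.

0.292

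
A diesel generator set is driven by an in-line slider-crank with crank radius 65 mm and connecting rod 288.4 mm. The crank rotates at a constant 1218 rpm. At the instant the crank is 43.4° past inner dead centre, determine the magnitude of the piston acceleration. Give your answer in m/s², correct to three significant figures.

785

ω = 2π·1218/60 = 127.5 rad/s
x(θ) = r cosθ + √(L² − r² sin²θ); with ω constant, a = ω²·d²x/dθ².
d²x/dθ² = −r cosθ − r²(cos2θ)/√u − r⁴ sin²2θ/(4u^{3/2}),  u = L² − r² sin²θ = 0.08118 m².
Substituting r = 0.065 m, L = 0.2884 m, θ = 43.4°: d²x/dθ² = -0.048247 m.
a = ω²·d²x/dθ² = (127.5)²·(-0.048247) = -784.92 m/s²;  |a| = 784.92 m/s².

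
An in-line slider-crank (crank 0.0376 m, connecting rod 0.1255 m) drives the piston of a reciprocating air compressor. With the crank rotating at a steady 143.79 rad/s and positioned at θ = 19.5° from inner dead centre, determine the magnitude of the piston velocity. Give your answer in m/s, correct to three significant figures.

2.32

ω = 143.8 rad/s
For an in-line slider-crank, x = r cosθ + √(L² − r² sin²θ), so v = −rω sinθ·[1 + r cosθ/√(L² − r² sin²θ)].
With r = 0.0376 m, L = 0.1255 m, θ = 19.5°: √(L² − r² sin²θ) = 0.12487 m.
v = −0.0376·143.8·0.33381·[1 + 0.0376·0.94264/0.12487] = -2.317 m/s.
|v| = 2.317 m/s.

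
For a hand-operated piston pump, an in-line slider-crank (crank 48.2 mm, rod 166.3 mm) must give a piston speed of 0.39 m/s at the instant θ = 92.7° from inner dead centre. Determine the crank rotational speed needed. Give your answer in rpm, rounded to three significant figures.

For an in-line slider-crank, |v_piston| = rω|sinθ|·[1 + r cosθ/√(L² − r² sin²θ)].
With r = 0.0482 m, L = 0.1663 m, θ = 92.7°: the bracketed kinematic factor |dx/dθ| = 0.04746 m.
ω = v/|dx/dθ| = 0.39/0.04746 = 8.2175 rad/s.
N = 60ω/(2π) = 78.471 rpm.

78.5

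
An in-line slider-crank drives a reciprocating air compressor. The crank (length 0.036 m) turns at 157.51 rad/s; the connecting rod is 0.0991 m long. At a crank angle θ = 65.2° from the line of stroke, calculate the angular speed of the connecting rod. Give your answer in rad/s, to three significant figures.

ω = 157.5 rad/s
The rod makes angle φ with the slider axis where L sinφ = r sinθ; differentiating, L cosφ·φ̇ = r ω cosθ.
L cosφ = √(L² − r² sin²θ) = 0.093557 m.
|ω_rod| = r ω |cosθ| / √(L² − r² sin²θ) = 0.036·157.5·0.41945/0.093557 = 25.423 rad/s.

25.4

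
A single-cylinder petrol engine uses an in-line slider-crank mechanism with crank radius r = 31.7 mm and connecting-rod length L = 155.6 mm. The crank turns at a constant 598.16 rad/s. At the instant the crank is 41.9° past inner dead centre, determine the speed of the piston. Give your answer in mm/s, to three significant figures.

ω = 598.2 rad/s
For an in-line slider-crank, x = r cosθ + √(L² − r² sin²θ), so v = −rω sinθ·[1 + r cosθ/√(L² − r² sin²θ)].
With r = 0.0317 m, L = 0.1556 m, θ = 41.9°: √(L² − r² sin²θ) = 0.15415 m.
v = −0.0317·598.2·0.66783·[1 + 0.0317·0.74431/0.15415] = -14.601 m/s.
|v| = 14.601 m/s = 14601 mm/s.

14600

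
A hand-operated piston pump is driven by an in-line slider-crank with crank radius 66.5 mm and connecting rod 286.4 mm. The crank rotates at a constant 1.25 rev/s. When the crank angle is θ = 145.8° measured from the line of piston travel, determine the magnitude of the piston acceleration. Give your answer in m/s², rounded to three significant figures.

3.03

ω = 2π·1.25 = 7.854 rad/s
x(θ) = r cosθ + √(L² − r² sin²θ); with ω constant, a = ω²·d²x/dθ².
d²x/dθ² = −r cosθ − r²(cos2θ)/√u − r⁴ sin²2θ/(4u^{3/2}),  u = L² − r² sin²θ = 0.0806278 m².
Substituting r = 0.0665 m, L = 0.2864 m, θ = 145.8°: d²x/dθ² = +0.049083 m.
a = ω²·d²x/dθ² = (7.854)²·(+0.049083) = +3.0277 m/s²;  |a| = 3.0277 m/s².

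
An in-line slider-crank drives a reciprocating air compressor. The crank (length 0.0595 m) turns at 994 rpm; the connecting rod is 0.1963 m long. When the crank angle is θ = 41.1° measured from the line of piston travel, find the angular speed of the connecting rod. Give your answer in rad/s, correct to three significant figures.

ω = 104.1 rad/s (converted from 994 rpm).
The rod makes angle φ with the slider axis where L sinφ = r sinθ; differentiating, L cosφ·φ̇ = r ω cosθ.
L cosφ = √(L² − r² sin²θ) = 0.19236 m.
|ω_rod| = r ω |cosθ| / √(L² − r² sin²θ) = 0.0595·104.1·0.75356/0.19236 = 24.262 rad/s.

24.3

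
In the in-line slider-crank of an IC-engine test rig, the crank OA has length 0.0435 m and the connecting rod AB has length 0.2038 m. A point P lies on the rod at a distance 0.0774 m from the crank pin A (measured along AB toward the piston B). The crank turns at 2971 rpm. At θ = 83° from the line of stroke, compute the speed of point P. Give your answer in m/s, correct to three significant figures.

13.6

ω = 311.1 rad/s.  Crank-pin speed |V_A| = rω = 13.534 m/s, perpendicular to OA.
Rod angle: sinφ = −(r/L) sinθ ⇒ φ = -12.231°; ω_rod = −rω cosθ/√(L²−r²sin²θ) = -8.281 rad/s.
V_P = V_A + ω_rod × AP, with AP = 0.0774 m along the rod.
Components: V_Px = −rω sinθ − a·ω_rod·sinφ = -13.569 m/s;  V_Py = rω cosθ + a·ω_rod·cosφ = +1.023 m/s.
|V_P| = √(V_Px² + V_Py²) = 13.607 m/s.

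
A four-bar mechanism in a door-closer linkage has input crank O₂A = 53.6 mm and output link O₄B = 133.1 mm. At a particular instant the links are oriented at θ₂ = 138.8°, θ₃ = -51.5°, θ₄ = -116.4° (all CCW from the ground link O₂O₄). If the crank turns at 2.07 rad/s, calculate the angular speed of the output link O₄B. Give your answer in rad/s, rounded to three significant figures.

0.165

ω₂ = 2.07 rad/s
Differentiating the loop-closure r₂e^{iθ₂}+r₃e^{iθ₃}=r₁+r₄e^{iθ₄} gives r₂ω₂e^{iθ₂}+r₃ω₃e^{iθ₃}=r₄ω₄e^{iθ₄}.
Eliminating the other unknown: ω₄ = r₂ω₂ sin(θ₂−θ₃) / [r₄ sin(θ₄−θ₃)].
Numerator sine = -0.17880; denominator sine = -0.90557.
Result = 0.0536·2.07·(-0.17880) / (0.1331·(-0.90557)) = +0.16459 rad/s; magnitude 0.16459 rad/s.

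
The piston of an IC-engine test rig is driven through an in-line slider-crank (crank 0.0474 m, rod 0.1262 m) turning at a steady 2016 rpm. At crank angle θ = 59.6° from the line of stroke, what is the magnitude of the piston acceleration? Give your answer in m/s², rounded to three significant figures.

ω = 2π·2016/60 = 211.1 rad/s
x(θ) = r cosθ + √(L² − r² sin²θ); with ω constant, a = ω²·d²x/dθ².
d²x/dθ² = −r cosθ − r²(cos2θ)/√u − r⁴ sin²2θ/(4u^{3/2}),  u = L² − r² sin²θ = 0.014255 m².
Substituting r = 0.0474 m, L = 0.1262 m, θ = 59.6°: d²x/dθ² = -0.01537 m.
a = ω²·d²x/dθ² = (211.1)²·(-0.01537) = -685.06 m/s²;  |a| = 685.06 m/s².

685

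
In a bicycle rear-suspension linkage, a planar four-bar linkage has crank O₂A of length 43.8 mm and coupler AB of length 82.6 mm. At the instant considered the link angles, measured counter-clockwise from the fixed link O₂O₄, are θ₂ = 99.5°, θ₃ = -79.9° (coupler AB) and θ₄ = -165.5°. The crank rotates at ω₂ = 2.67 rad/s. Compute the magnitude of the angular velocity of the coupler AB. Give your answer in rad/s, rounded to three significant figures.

ω₂ = 2.67 rad/s
Differentiating the loop-closure r₂e^{iθ₂}+r₃e^{iθ₃}=r₁+r₄e^{iθ₄} gives r₂ω₂e^{iθ₂}+r₃ω₃e^{iθ₃}=r₄ω₄e^{iθ₄}.
Eliminating the other unknown: ω₃ = r₂ω₂ sin(θ₄−θ₂) / [r₃ sin(θ₃−θ₄)].
Numerator sine = +0.99619; denominator sine = +0.99705.
Result = 0.0438·2.67·(+0.99619) / (0.0826·(+0.99705)) = +1.4146 rad/s; magnitude 1.4146 rad/s.

1.41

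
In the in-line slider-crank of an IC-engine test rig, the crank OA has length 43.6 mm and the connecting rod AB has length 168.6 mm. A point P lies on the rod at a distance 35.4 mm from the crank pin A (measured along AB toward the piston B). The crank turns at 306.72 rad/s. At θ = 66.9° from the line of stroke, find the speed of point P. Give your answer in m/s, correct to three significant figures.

13.2

ω = 306.7 rad/s.  Crank-pin speed |V_A| = rω = 13.373 m/s, perpendicular to OA.
Rod angle: sinφ = −(r/L) sinθ ⇒ φ = -13.761°; ω_rod = −rω cosθ/√(L²−r²sin²θ) = -32.039 rad/s.
V_P = V_A + ω_rod × AP, with AP = 0.0354 m along the rod.
Components: V_Px = −rω sinθ − a·ω_rod·sinφ = -12.571 m/s;  V_Py = rω cosθ + a·ω_rod·cosφ = +4.1451 m/s.
|V_P| = √(V_Px² + V_Py²) = 13.236 m/s.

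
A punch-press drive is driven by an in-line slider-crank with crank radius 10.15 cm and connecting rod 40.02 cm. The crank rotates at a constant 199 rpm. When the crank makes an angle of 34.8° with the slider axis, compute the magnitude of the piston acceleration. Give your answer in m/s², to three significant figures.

ω = 2π·199/60 = 20.84 rad/s
x(θ) = r cosθ + √(L² − r² sin²θ); with ω constant, a = ω²·d²x/dθ².
d²x/dθ² = −r cosθ − r²(cos2θ)/√u − r⁴ sin²2θ/(4u^{3/2}),  u = L² − r² sin²θ = 0.156804 m².
Substituting r = 0.1015 m, L = 0.4002 m, θ = 34.8°: d²x/dθ² = -0.092791 m.
a = ω²·d²x/dθ² = (20.84)²·(-0.092791) = -40.297 m/s²;  |a| = 40.297 m/s².

40.3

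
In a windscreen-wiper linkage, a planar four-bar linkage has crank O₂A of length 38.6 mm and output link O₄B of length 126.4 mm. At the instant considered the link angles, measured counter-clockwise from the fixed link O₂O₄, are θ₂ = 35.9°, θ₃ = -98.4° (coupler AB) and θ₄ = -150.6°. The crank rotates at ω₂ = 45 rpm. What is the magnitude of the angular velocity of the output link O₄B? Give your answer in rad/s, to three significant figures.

1.30

ω₂ = 4.712 rad/s (from 45 rpm).
Differentiating the loop-closure r₂e^{iθ₂}+r₃e^{iθ₃}=r₁+r₄e^{iθ₄} gives r₂ω₂e^{iθ₂}+r₃ω₃e^{iθ₃}=r₄ω₄e^{iθ₄}.
Eliminating the other unknown: ω₄ = r₂ω₂ sin(θ₂−θ₃) / [r₄ sin(θ₄−θ₃)].
Numerator sine = +0.71569; denominator sine = -0.79016.
Result = 0.0386·4.712·(+0.71569) / (0.1264·(-0.79016)) = -1.3035 rad/s; magnitude 1.3035 rad/s.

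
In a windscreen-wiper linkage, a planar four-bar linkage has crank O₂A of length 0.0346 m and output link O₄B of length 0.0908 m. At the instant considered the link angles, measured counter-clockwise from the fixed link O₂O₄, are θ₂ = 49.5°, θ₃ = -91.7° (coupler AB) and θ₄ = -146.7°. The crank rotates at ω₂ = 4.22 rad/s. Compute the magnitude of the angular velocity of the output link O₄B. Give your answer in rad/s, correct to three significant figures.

1.23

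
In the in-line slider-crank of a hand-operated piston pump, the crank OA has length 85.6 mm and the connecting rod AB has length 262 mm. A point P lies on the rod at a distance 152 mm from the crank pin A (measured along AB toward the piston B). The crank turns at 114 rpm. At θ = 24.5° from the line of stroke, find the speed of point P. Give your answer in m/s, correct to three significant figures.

ω = 11.94 rad/s.  Crank-pin speed |V_A| = rω = 1.0219 m/s, perpendicular to OA.
Rod angle: sinφ = −(r/L) sinθ ⇒ φ = -7.787°; ω_rod = −rω cosθ/√(L²−r²sin²θ) = -3.5822 rad/s.
V_P = V_A + ω_rod × AP, with AP = 0.152 m along the rod.
Components: V_Px = −rω sinθ − a·ω_rod·sinφ = -0.49755 m/s;  V_Py = rω cosθ + a·ω_rod·cosφ = +0.39041 m/s.
|V_P| = √(V_Px² + V_Py²) = 0.63243 m/s.

0.632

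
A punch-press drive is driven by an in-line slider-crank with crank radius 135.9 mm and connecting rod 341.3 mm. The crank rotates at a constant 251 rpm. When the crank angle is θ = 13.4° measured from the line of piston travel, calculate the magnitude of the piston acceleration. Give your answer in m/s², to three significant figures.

ω = 2π·251/60 = 26.28 rad/s
x(θ) = r cosθ + √(L² − r² sin²θ); with ω constant, a = ω²·d²x/dθ².
d²x/dθ² = −r cosθ − r²(cos2θ)/√u − r⁴ sin²2θ/(4u^{3/2}),  u = L² − r² sin²θ = 0.115494 m².
Substituting r = 0.1359 m, L = 0.3413 m, θ = 13.4°: d²x/dθ² = -0.18115 m.
a = ω²·d²x/dθ² = (26.28)²·(-0.18115) = -125.15 m/s²;  |a| = 125.15 m/s².

125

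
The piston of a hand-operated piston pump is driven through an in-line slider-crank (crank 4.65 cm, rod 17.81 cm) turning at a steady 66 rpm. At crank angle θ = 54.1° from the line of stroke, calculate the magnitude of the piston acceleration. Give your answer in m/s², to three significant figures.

1.13

ω = 2π·66/60 = 6.912 rad/s
x(θ) = r cosθ + √(L² − r² sin²θ); with ω constant, a = ω²·d²x/dθ².
d²x/dθ² = −r cosθ − r²(cos2θ)/√u − r⁴ sin²2θ/(4u^{3/2}),  u = L² − r² sin²θ = 0.0303008 m².
Substituting r = 0.0465 m, L = 0.1781 m, θ = 54.1°: d²x/dθ² = -0.023587 m.
a = ω²·d²x/dθ² = (6.912)²·(-0.023587) = -1.1267 m/s²;  |a| = 1.1267 m/s².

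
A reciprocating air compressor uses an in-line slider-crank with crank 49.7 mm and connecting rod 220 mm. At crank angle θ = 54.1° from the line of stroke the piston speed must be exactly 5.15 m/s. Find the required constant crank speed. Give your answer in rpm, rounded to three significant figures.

1080

For an in-line slider-crank, |v_piston| = rω|sinθ|·[1 + r cosθ/√(L² − r² sin²θ)].
With r = 0.0497 m, L = 0.22 m, θ = 54.1°: the bracketed kinematic factor |dx/dθ| = 0.045684 m.
ω = v/|dx/dθ| = 5.15/0.045684 = 112.73 rad/s.
N = 60ω/(2π) = 1076.5 rpm.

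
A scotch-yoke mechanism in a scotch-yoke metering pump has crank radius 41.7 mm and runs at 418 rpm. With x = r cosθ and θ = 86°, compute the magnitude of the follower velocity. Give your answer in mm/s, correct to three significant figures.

1820

ω = 43.77 rad/s (from 418 rpm).
x = r cosθ ⇒ ẋ = −rω sinθ.
|v| = rω|sinθ| = 0.0417·43.77·|sin 86°| = 1.8209 m/s = 1820.9 mm/s.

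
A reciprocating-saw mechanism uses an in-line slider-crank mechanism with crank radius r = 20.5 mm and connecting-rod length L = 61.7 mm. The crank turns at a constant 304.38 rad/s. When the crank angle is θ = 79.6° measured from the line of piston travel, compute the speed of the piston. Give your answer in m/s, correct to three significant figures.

6.53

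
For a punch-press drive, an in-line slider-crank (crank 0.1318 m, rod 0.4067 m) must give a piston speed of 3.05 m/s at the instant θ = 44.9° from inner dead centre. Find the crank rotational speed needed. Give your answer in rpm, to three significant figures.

For an in-line slider-crank, |v_piston| = rω|sinθ|·[1 + r cosθ/√(L² − r² sin²θ)].
With r = 0.1318 m, L = 0.4067 m, θ = 44.9°: the bracketed kinematic factor |dx/dθ| = 0.11497 m.
ω = v/|dx/dθ| = 3.05/0.11497 = 26.528 rad/s.
N = 60ω/(2π) = 253.33 rpm.

253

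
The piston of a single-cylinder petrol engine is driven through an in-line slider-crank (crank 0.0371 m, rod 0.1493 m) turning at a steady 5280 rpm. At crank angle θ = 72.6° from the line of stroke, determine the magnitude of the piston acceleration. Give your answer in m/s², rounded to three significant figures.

1020

ω = 2π·5280/60 = 552.9 rad/s
x(θ) = r cosθ + √(L² − r² sin²θ); with ω constant, a = ω²·d²x/dθ².
d²x/dθ² = −r cosθ − r²(cos2θ)/√u − r⁴ sin²2θ/(4u^{3/2}),  u = L² − r² sin²θ = 0.0210372 m².
Substituting r = 0.0371 m, L = 0.1493 m, θ = 72.6°: d²x/dθ² = -0.0033525 m.
a = ω²·d²x/dθ² = (552.9)²·(-0.0033525) = -1024.9 m/s²;  |a| = 1024.9 m/s².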